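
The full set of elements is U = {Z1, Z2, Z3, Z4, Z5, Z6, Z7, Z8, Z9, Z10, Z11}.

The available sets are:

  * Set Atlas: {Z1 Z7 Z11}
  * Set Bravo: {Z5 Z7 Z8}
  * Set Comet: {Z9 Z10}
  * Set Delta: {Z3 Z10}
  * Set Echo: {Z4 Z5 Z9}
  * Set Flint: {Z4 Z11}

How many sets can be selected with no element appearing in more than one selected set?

Bravo, Comet, Flint are pairwise disjoint (Bravo={Z5,Z7,Z8}; Comet={Z9,Z10}; Flint={Z4,Z11}).
Every remaining set overlaps one of these, and no 4 of the listed sets are pairwise disjoint, so 3 is the maximum.

3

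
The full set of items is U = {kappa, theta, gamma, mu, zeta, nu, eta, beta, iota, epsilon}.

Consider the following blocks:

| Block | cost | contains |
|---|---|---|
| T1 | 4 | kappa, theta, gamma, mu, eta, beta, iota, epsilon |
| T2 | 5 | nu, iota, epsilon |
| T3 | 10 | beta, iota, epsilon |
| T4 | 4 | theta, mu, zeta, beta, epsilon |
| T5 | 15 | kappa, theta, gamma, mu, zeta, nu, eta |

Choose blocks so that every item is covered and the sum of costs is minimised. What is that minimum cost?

T1, T2, T4 together cover every item (T1 ∪ T2 ∪ T4 = {kappa, theta, gamma, mu, zeta, nu, eta, beta, iota, epsilon}); total cost 4 + 5 + 4 = 13.
No covering selection has total cost below 13.

13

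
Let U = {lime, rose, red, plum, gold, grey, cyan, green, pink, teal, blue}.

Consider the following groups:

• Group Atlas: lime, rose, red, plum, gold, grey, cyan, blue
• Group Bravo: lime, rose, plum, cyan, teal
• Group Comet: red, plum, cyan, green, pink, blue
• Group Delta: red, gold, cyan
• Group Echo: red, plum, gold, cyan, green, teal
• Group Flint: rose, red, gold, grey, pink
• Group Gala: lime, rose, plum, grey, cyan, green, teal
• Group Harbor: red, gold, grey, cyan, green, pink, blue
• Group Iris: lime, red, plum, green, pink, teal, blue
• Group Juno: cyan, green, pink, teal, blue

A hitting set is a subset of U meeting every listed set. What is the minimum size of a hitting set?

The 2 elements {red, teal} hit every group.
No single element lies in every group, so at least 2 are needed and 2 is optimal.

2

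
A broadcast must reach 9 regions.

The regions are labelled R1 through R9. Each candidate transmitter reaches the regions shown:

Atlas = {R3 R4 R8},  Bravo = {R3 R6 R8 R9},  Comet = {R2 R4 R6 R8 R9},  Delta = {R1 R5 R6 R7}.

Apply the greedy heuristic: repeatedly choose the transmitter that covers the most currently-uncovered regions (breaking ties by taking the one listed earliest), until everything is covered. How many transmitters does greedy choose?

3

Greedy: pick Comet (covers 5 new) → pick Delta (covers 3 new) → pick Atlas (covers 1 new). Total picks: 3.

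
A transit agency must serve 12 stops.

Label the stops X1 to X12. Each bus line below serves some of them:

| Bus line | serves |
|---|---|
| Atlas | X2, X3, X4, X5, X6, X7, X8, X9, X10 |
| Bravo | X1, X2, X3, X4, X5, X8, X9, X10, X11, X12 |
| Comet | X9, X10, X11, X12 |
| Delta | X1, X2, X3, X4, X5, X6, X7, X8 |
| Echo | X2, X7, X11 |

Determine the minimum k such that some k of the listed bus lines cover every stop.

Atlas and Bravo together: Atlas ∪ Bravo = {X1, X2, X3, X4, X5, X6, X7, X8, X9, X10, X11, X12} — every stop is covered.
No single bus line has all 12 stops (the largest, Bravo, has 10), so 2 is optimal.

2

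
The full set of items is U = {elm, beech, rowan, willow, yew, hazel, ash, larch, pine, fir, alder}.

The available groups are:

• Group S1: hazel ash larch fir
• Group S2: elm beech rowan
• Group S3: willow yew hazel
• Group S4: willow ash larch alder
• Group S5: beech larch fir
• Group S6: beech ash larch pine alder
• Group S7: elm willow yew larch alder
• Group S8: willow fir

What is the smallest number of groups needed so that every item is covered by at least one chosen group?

S1 and S2 and S3 and S6 together: S1 ∪ S2 ∪ S3 ∪ S6 = {elm, beech, rowan, willow, yew, hazel, ash, larch, pine, fir, alder} — every item is covered.
No 3 of the 8 groups cover everything (all 56 combinations miss at least one item), so 4 is optimal.

4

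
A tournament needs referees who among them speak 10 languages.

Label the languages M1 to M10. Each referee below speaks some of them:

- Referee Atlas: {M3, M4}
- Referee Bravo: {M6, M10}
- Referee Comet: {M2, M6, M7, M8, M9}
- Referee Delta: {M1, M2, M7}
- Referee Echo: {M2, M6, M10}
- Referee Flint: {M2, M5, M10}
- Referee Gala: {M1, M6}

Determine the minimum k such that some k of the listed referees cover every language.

Take {Atlas, Comet, Flint, Gala}. Their union is {M1, M2, M3, M4, M5, M6, M7, M8, M9, M10}, which is all 10 languages.
Only Comet contains M8, so Comet is forced; the remaining 5 languages need at least 3 more referees (each remaining referee adds at most 2) — so at least 4 referees are needed, and 4 is optimal.

4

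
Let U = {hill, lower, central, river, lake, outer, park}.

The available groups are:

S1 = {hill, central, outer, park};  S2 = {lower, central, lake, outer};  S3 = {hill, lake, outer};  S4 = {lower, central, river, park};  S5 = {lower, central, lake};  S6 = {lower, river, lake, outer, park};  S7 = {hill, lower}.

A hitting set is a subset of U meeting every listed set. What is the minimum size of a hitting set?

2

H = {hill, lower} meets every group (each contains at least one member of H), and |H| = 2.
The groups S3, S4 are pairwise disjoint, so any hitting set needs a separate item for each — at least 2. Hence 2 is optimal.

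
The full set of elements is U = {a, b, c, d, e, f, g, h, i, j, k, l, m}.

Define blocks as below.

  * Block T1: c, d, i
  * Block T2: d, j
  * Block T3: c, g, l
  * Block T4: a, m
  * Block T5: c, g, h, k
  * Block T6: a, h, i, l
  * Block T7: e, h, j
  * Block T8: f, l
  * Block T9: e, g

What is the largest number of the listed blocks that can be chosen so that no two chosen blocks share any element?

4

T2, T4, T5, T8 are pairwise disjoint (T2={d,j}; T4={a,m}; T5={c,g,h,k}; T8={f,l}).
Every remaining block overlaps one of these, and no 5 of the listed blocks are pairwise disjoint, so 4 is the maximum.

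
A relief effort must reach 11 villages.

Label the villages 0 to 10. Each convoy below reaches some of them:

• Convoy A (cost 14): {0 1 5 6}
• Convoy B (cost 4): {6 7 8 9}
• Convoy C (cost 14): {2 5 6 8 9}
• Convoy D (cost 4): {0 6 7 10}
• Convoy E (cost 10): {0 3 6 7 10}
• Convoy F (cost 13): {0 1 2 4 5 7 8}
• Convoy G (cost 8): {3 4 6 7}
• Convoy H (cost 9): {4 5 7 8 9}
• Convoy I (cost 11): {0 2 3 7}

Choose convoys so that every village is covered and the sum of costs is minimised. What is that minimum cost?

27

B, E, F together cover every village (B ∪ E ∪ F = {0, 1, 2, 3, 4, 5, 6, 7, 8, 9, 10}); total cost 4 + 10 + 13 = 27.
The greedy pick B, D, F, G costs 29; no covering selection beats 27.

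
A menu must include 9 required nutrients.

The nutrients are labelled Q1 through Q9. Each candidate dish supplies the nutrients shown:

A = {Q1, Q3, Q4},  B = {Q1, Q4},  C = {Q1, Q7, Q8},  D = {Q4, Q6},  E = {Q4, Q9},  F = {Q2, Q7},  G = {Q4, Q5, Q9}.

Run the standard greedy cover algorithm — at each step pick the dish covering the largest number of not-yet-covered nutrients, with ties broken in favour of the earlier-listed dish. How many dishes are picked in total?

Greedy: pick A (covers 3 new) → pick C (covers 2 new) → pick G (covers 2 new) → pick D (covers 1 new) → pick F (covers 1 new). Total picks: 5.

5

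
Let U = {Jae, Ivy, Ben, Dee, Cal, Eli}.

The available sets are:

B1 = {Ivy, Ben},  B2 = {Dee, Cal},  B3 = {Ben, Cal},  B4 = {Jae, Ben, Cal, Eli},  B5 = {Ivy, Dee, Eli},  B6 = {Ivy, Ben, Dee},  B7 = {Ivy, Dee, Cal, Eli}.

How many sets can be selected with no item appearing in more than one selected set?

B3, B5 are pairwise disjoint (B3={Ben,Cal}; B5={Ivy,Dee,Eli}).
Every remaining set overlaps one of these, and no 3 of the listed sets are pairwise disjoint, so 2 is the maximum.

2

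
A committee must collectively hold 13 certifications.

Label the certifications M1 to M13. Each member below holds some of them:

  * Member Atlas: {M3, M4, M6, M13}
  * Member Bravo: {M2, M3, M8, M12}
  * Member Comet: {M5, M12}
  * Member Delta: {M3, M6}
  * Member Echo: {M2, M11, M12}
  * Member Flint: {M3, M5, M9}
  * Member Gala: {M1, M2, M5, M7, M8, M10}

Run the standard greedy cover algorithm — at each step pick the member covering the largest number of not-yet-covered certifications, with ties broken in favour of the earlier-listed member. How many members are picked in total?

Greedy: pick Gala (covers 6 new) → pick Atlas (covers 4 new) → pick Echo (covers 2 new) → pick Flint (covers 1 new). Total picks: 4.

4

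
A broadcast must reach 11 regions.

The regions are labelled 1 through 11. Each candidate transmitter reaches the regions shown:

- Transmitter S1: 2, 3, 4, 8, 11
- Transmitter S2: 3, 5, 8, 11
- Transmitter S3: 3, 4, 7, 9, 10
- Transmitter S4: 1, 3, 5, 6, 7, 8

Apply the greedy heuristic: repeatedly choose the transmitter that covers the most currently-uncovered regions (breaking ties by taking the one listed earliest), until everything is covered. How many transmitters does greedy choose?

3

Greedy: pick S4 (covers 6 new) → pick S1 (covers 3 new) → pick S3 (covers 2 new). Total picks: 3.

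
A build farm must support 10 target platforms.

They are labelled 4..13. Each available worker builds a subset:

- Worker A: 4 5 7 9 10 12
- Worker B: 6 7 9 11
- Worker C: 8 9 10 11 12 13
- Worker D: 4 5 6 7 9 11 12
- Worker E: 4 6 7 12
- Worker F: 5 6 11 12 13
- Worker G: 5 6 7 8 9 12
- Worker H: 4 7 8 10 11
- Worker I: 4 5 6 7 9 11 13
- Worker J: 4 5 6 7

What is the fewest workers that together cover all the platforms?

C and I together: C ∪ I = {4, 5, 6, 7, 8, 9, 10, 11, 12, 13} — every platform is covered.
No single worker has all 10 platforms (the largest, D, has 7), so 2 is optimal.

2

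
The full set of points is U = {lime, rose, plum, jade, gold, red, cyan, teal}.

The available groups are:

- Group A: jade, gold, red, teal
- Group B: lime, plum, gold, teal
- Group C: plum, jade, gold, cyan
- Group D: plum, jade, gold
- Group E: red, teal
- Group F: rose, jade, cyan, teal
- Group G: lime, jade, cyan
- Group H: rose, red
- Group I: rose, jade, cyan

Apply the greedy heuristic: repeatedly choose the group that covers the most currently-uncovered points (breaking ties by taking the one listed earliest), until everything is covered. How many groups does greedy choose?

Greedy: pick A (covers 4 new) → pick B (covers 2 new) → pick F (covers 2 new). Total picks: 3.

3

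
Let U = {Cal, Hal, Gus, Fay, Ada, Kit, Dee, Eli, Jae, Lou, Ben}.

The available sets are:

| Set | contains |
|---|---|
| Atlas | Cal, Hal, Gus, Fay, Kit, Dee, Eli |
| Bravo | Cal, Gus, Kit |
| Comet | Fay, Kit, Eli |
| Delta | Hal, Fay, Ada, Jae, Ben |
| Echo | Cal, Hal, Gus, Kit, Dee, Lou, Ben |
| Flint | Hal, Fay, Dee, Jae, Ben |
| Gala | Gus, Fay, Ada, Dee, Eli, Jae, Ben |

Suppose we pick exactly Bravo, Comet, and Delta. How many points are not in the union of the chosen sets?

Union of Bravo, Comet, Delta = {Cal, Hal, Gus, Fay, Ada, Kit, Eli, Jae, Ben}.
Not covered: Dee, Lou — 2 points.

2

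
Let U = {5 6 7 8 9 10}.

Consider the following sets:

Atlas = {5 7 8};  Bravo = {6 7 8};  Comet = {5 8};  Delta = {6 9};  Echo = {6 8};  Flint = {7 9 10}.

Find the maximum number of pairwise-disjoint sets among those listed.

Comet, Delta are pairwise disjoint (Comet={5,8}; Delta={6,9}).
Every remaining set overlaps one of these, and no 3 of the listed sets are pairwise disjoint, so 2 is the maximum.

2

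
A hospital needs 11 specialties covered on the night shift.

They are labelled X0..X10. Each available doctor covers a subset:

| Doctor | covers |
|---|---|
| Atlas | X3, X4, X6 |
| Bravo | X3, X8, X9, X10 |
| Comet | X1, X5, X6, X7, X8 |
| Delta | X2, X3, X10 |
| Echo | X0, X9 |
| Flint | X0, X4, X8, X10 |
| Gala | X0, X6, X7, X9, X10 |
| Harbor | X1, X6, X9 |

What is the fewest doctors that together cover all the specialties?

4

Bravo and Comet and Delta and Flint together: Bravo ∪ Comet ∪ Delta ∪ Flint = {X0, X1, X2, X3, X4, X5, X6, X7, X8, X9, X10} — every specialty is covered.
No 3 of the 8 doctors cover everything (all 56 combinations miss at least one specialty), so 4 is optimal.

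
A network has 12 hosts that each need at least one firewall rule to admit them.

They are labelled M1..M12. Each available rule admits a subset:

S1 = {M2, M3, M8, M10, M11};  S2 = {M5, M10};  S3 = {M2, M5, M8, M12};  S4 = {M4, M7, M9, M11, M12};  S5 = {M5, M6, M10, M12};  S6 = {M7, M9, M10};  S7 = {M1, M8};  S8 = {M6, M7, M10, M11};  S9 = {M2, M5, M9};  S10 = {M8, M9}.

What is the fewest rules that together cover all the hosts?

S1 and S4 and S5 and S7 together: S1 ∪ S4 ∪ S5 ∪ S7 = {M1, M2, M3, M4, M5, M6, M7, M8, M9, M10, M11, M12} — every host is covered.
No 3 of the 10 rules cover everything (all 120 combinations miss at least one host), so 4 is optimal.

4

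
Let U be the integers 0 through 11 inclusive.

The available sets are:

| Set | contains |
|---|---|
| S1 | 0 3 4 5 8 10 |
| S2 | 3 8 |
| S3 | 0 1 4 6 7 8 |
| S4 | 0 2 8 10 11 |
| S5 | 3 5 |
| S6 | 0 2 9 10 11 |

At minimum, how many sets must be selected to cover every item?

S1 and S3 and S6 together: S1 ∪ S3 ∪ S6 = {0, 1, 2, 3, 4, 5, 6, 7, 8, 9, 10, 11} — every item is covered.
Only S3 contains 1, so S3 is forced; the remaining 6 items need at least 2 more sets (each remaining set adds at most 4) — so at least 3 sets are needed, and 3 is optimal.

3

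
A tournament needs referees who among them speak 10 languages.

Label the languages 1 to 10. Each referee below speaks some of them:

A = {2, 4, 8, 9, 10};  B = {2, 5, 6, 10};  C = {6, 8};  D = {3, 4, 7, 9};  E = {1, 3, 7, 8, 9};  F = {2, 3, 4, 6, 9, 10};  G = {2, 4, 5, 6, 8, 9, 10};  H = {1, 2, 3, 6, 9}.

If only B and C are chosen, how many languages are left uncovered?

Union of B, C = {2, 5, 6, 8, 10}.
Not covered: 1, 3, 4, 7, 9 — 5 languages.

5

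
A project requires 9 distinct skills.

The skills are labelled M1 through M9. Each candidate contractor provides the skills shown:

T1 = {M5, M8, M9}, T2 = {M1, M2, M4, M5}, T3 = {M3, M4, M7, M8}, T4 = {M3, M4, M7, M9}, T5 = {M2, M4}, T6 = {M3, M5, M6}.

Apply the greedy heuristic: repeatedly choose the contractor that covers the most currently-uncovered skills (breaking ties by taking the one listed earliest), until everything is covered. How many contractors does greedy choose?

4

Greedy: pick T2 (covers 4 new) → pick T3 (covers 3 new) → pick T1 (covers 1 new) → pick T6 (covers 1 new). Total picks: 4.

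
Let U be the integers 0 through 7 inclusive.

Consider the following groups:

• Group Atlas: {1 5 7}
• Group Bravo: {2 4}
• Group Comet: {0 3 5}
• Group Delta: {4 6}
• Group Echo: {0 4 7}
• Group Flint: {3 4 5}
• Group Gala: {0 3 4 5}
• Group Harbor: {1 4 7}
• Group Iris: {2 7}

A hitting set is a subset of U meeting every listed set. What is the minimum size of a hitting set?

Take H = {3, 4, 7}. Each listed group contains at least one of these, so H is a hitting set of size 3.
The groups Comet, Delta, Iris are pairwise disjoint, so any hitting set needs a separate item for each — at least 3. Hence 3 is optimal.

3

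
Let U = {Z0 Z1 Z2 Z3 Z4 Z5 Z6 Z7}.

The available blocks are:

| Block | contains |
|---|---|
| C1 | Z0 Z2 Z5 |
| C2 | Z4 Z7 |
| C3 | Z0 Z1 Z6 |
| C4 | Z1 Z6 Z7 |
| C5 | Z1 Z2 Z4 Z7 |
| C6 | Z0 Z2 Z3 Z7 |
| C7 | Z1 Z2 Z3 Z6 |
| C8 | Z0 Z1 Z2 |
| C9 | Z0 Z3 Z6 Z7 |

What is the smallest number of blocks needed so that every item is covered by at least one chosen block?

3

C1, C5, and C9 cover everything between them: the union {Z0, Z1, Z2, Z3, Z4, Z5, Z6, Z7} is all of U.
Only C1 contains Z5, so C1 is forced; the remaining 5 items need at least 2 more blocks (each remaining block adds at most 3) — so at least 3 blocks are needed, and 3 is optimal.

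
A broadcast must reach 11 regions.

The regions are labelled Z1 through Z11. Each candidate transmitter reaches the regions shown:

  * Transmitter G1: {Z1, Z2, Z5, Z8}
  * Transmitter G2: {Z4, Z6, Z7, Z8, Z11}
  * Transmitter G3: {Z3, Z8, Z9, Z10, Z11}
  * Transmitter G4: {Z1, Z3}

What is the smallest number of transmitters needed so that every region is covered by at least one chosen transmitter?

3

Take {G1, G2, G3}. Their union is {Z1, Z2, Z3, Z4, Z5, Z6, Z7, Z8, Z9, Z10, Z11}, which is all 11 regions.
Each transmitter has at most 5 regions, and 2·5 = 10 < 11 — so at least 3 transmitters are needed, and 3 is optimal.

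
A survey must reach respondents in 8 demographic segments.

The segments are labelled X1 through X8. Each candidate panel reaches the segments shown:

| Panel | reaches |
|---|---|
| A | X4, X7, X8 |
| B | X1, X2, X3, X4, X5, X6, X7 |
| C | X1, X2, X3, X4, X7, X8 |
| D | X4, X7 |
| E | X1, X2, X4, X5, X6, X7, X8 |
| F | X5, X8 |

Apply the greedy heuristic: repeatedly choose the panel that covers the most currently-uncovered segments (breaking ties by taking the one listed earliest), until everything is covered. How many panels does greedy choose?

Greedy: pick B (covers 7 new) → pick A (covers 1 new). Total picks: 2.

2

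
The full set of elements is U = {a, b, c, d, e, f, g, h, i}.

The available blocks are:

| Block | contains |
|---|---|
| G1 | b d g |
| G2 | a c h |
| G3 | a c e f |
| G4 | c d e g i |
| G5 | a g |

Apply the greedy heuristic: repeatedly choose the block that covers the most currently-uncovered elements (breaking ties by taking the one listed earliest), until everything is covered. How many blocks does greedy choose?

4

Greedy: pick G4 (covers 5 new) → pick G2 (covers 2 new) → pick G1 (covers 1 new) → pick G3 (covers 1 new). Total picks: 4.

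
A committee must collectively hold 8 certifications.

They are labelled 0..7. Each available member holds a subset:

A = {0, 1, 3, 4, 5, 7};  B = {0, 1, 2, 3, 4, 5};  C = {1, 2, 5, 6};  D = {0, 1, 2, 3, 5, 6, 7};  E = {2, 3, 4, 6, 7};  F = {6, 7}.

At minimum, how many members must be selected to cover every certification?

Take {A, D}. Their union is {0, 1, 2, 3, 4, 5, 6, 7}, which is all 8 certifications.
No single member has all 8 certifications (the largest, D, has 7), so 2 is optimal.

2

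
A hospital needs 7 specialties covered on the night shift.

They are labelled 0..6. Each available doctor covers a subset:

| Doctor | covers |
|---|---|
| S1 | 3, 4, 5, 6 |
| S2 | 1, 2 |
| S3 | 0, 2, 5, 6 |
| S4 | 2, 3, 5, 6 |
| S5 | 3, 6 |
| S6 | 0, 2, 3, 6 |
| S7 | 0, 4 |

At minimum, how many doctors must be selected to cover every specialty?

Take {S1, S2, S3}. Their union is {0, 1, 2, 3, 4, 5, 6}, which is all 7 specialties.
Only S2 contains 1, so S2 is forced; the remaining 5 specialties need at least 2 more doctors (each remaining doctor adds at most 4) — so at least 3 doctors are needed, and 3 is optimal.

3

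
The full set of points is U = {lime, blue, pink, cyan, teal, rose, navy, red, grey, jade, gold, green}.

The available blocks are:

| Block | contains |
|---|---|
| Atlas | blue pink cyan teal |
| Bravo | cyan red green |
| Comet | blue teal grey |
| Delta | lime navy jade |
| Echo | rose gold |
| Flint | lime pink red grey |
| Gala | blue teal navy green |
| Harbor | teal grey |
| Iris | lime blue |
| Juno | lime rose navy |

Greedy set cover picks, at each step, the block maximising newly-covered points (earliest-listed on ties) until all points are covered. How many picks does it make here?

5

Greedy: pick Atlas (covers 4 new) → pick Delta (covers 3 new) → pick Bravo (covers 2 new) → pick Echo (covers 2 new) → pick Comet (covers 1 new). Total picks: 5.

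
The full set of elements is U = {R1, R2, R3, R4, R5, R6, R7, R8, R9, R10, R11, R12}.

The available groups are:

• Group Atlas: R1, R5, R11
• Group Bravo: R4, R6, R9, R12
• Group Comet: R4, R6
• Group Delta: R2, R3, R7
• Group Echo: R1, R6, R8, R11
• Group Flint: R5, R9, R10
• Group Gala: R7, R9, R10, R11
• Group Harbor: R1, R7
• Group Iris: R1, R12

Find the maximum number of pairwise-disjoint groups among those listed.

Comet, Delta, Flint, Iris are pairwise disjoint (Comet={R4,R6}; Delta={R2,R3,R7}; Flint={R5,R9,R10}; Iris={R1,R12}).
Every remaining group overlaps one of these, and no 5 of the listed groups are pairwise disjoint, so 4 is the maximum.

4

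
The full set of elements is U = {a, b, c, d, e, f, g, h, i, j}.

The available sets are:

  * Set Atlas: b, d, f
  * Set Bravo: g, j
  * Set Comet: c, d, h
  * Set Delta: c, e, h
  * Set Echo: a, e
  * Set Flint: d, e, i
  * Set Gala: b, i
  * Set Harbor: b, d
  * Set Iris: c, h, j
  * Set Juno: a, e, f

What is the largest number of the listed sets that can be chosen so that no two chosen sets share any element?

Bravo, Comet, Echo, Gala are pairwise disjoint (Bravo={g,j}; Comet={c,d,h}; Echo={a,e}; Gala={b,i}).
Every remaining set overlaps one of these, and no 5 of the listed sets are pairwise disjoint, so 4 is the maximum.

4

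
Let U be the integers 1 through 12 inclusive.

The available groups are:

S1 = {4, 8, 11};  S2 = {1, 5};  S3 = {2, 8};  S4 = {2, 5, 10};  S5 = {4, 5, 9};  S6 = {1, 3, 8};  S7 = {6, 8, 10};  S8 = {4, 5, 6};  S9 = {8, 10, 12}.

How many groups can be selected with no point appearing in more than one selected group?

S1, S4 are pairwise disjoint (S1={4,8,11}; S4={2,5,10}).
Every remaining group overlaps one of these, and no 3 of the listed groups are pairwise disjoint, so 2 is the maximum.

2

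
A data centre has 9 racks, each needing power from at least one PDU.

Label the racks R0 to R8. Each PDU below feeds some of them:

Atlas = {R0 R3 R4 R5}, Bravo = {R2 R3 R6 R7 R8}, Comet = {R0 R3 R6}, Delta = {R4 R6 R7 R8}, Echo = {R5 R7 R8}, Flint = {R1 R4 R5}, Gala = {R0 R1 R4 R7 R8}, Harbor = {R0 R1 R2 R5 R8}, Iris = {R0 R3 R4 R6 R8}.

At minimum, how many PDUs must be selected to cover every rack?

Take {Atlas, Delta, Harbor}. Their union is {R0, R1, R2, R3, R4, R5, R6, R7, R8}, which is all 9 racks.
No 2 of the 9 PDUs cover everything (all 36 combinations miss at least one rack), so 3 is optimal.

3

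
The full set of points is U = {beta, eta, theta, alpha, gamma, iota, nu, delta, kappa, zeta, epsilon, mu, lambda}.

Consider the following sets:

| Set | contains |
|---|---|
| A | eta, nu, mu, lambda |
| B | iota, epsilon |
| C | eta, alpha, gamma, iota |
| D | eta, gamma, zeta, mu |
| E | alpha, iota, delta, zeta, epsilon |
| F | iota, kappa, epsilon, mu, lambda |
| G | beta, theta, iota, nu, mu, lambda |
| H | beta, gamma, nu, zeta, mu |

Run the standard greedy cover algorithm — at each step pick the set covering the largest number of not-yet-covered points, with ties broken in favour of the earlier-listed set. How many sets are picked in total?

Greedy: pick G (covers 6 new) → pick E (covers 4 new) → pick C (covers 2 new) → pick F (covers 1 new). Total picks: 4.

4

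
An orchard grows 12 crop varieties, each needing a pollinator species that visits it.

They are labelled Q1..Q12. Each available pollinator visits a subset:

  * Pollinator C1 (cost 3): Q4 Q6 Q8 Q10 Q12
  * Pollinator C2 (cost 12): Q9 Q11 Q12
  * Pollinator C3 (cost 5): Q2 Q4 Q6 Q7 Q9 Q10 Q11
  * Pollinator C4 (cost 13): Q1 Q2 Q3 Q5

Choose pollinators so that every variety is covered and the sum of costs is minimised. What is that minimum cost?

21

C1, C3, C4 together cover every variety (C1 ∪ C3 ∪ C4 = {Q1, Q2, Q3, Q4, Q5, Q6, Q7, Q8, Q9, Q10, Q11, Q12}); total cost 3 + 5 + 13 = 21.
No covering selection has total cost below 21.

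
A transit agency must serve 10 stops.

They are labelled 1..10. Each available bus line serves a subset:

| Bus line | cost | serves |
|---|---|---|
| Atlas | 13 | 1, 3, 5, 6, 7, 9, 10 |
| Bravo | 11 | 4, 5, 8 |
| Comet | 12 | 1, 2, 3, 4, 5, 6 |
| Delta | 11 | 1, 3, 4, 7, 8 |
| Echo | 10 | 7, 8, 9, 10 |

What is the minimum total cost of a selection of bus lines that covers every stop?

Comet, Echo together cover every stop (Comet ∪ Echo = {1, 2, 3, 4, 5, 6, 7, 8, 9, 10}); total cost 12 + 10 = 22.
The greedy pick Atlas, Bravo, Comet costs 36; no covering selection beats 22.

22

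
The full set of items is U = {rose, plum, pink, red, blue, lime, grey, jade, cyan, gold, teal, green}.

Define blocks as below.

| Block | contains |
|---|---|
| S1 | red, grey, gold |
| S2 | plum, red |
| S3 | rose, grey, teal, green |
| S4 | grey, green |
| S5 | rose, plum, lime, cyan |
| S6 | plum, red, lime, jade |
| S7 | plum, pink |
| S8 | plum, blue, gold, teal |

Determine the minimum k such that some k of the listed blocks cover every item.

5

S3 and S5 and S6 and S7 and S8 together: S3 ∪ S5 ∪ S6 ∪ S7 ∪ S8 = {rose, plum, pink, red, blue, lime, grey, jade, cyan, gold, teal, green} — every item is covered.
No 4 of the 8 blocks cover everything (all 70 combinations miss at least one item), so 5 is optimal.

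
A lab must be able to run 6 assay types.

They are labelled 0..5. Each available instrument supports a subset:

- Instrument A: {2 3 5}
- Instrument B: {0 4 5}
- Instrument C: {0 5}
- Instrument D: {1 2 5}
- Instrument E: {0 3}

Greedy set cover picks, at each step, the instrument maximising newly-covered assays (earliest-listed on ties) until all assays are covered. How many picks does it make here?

3

Greedy: pick A (covers 3 new) → pick B (covers 2 new) → pick D (covers 1 new). Total picks: 3.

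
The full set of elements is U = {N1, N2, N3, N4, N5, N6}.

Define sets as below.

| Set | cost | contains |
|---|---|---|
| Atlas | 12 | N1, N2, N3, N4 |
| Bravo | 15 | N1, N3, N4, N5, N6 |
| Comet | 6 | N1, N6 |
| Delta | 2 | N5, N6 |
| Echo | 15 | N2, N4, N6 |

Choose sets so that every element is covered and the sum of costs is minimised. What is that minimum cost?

14

Atlas, Delta together cover every element (Atlas ∪ Delta = {N1, N2, N3, N4, N5, N6}); total cost 12 + 2 = 14.
No covering selection has total cost below 14.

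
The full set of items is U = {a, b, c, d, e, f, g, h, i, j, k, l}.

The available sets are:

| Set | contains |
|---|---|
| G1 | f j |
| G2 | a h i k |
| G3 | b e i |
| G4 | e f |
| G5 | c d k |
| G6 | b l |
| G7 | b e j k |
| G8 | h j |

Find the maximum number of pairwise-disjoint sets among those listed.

G4, G5, G6, G8 are pairwise disjoint (G4={e,f}; G5={c,d,k}; G6={b,l}; G8={h,j}).
Every remaining set overlaps one of these, and no 5 of the listed sets are pairwise disjoint, so 4 is the maximum.

4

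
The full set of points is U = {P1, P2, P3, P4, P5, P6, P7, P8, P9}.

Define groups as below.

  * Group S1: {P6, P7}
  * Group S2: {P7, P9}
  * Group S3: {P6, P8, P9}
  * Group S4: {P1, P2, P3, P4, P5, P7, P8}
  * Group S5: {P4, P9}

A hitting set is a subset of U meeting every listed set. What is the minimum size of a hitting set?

Take H = {P7, P9}. Each listed group contains at least one of these, so H is a hitting set of size 2.
The groups S1, S5 are pairwise disjoint, so any hitting set needs a separate point for each — at least 2. Hence 2 is optimal.

2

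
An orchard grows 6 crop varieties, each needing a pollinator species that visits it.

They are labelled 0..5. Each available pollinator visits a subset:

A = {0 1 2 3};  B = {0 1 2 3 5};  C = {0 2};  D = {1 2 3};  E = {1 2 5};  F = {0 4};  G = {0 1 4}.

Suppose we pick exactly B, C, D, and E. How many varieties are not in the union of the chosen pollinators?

1

Union of B, C, D, E = {0, 1, 2, 3, 5}.
Not covered: 4 — 1 variety.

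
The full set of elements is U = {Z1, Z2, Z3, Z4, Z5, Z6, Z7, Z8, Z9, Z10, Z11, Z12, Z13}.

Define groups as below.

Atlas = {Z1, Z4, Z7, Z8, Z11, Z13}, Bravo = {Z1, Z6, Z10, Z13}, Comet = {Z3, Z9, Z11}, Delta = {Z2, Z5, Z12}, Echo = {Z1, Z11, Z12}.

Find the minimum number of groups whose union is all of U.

4

Atlas and Bravo and Comet and Delta together: Atlas ∪ Bravo ∪ Comet ∪ Delta = {Z1, Z2, Z3, Z4, Z5, Z6, Z7, Z8, Z9, Z10, Z11, Z12, Z13} — every element is covered.
Only Atlas contains Z4, so Atlas is forced; the remaining 7 elements need at least 3 more groups (each remaining group adds at most 3) — so at least 4 groups are needed, and 4 is optimal.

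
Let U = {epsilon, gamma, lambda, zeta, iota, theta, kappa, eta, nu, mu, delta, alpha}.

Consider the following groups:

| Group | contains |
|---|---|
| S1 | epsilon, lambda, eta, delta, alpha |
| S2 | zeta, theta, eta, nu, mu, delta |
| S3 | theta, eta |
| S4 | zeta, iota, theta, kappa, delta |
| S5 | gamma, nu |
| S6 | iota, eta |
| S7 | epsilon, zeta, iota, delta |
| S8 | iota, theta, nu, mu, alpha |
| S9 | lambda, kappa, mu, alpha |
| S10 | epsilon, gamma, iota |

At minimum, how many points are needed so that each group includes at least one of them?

4

Take H = {gamma, lambda, iota, theta}. Each listed group contains at least one of these, so H is a hitting set of size 4.
The groups S3, S5, S7, S9 are pairwise disjoint, so any hitting set needs a separate point for each — at least 4. Hence 4 is optimal.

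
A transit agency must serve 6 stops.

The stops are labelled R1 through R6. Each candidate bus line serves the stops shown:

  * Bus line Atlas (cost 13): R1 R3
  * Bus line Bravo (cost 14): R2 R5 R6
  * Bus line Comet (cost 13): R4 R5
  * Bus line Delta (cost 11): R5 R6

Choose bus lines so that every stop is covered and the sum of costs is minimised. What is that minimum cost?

Atlas, Bravo, Comet together cover every stop (Atlas ∪ Bravo ∪ Comet = {R1, R2, R3, R4, R5, R6}); total cost 13 + 14 + 13 = 40.
No covering selection has total cost below 40.

40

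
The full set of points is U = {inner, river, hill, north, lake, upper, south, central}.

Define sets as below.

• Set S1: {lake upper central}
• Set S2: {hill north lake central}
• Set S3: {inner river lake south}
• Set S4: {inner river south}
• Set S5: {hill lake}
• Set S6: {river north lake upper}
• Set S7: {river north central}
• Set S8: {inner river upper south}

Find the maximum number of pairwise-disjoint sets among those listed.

S2, S8 are pairwise disjoint (S2={hill,north,lake,central}; S8={inner,river,upper,south}).
Every remaining set overlaps one of these, and no 3 of the listed sets are pairwise disjoint, so 2 is the maximum.

2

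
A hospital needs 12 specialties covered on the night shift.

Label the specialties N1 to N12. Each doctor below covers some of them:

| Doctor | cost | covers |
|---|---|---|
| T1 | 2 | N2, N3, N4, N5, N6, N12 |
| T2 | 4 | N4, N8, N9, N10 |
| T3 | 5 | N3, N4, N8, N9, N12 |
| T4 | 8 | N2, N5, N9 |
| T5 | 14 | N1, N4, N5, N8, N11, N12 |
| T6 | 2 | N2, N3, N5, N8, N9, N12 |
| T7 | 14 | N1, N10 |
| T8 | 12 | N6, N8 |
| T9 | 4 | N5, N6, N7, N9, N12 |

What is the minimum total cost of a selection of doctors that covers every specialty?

T1, T2, T5, T9 together cover every specialty (T1 ∪ T2 ∪ T5 ∪ T9 = {N1, N2, N3, N4, N5, N6, N7, N8, N9, N10, N11, N12}); total cost 2 + 4 + 14 + 4 = 24.
The greedy pick T1, T6, T2, T9, T5 costs 26; no covering selection beats 24.

24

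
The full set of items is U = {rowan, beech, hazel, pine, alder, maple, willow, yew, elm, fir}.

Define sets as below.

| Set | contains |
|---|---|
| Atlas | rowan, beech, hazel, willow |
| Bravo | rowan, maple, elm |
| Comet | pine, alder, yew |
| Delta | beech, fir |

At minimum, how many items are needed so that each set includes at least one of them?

3

H = {beech, maple, yew} meets every set (each contains at least one member of H), and |H| = 3.
The sets Bravo, Comet, Delta are pairwise disjoint, so any hitting set needs a separate item for each — at least 3. Hence 3 is optimal.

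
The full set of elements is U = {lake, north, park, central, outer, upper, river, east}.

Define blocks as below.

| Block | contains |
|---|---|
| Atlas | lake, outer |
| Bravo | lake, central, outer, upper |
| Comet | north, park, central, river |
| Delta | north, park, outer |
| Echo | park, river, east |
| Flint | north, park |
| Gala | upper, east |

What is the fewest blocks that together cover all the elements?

3

Atlas and Comet and Gala together: Atlas ∪ Comet ∪ Gala = {lake, north, park, central, outer, upper, river, east} — every element is covered.
No 2 of the 7 blocks cover everything (all 21 combinations miss at least one element), so 3 is optimal.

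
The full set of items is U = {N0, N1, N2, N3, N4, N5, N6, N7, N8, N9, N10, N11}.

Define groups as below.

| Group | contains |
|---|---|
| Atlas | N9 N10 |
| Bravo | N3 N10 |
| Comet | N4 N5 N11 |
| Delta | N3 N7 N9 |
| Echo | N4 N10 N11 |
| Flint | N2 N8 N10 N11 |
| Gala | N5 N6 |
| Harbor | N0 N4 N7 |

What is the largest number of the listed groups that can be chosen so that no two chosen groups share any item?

Flint, Gala, Harbor are pairwise disjoint (Flint={N2,N8,N10,N11}; Gala={N5,N6}; Harbor={N0,N4,N7}).
Every remaining group overlaps one of these, and no 4 of the listed groups are pairwise disjoint, so 3 is the maximum.

3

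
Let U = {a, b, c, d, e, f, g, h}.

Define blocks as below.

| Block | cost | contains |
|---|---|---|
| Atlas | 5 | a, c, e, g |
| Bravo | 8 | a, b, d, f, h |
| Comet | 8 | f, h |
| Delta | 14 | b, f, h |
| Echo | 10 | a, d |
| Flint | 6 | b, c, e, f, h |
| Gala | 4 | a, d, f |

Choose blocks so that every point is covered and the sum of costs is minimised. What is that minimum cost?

13

Atlas, Bravo together cover every point (Atlas ∪ Bravo = {a, b, c, d, e, f, g, h}); total cost 5 + 8 = 13.
The greedy pick Flint, Gala, Atlas costs 15; no covering selection beats 13.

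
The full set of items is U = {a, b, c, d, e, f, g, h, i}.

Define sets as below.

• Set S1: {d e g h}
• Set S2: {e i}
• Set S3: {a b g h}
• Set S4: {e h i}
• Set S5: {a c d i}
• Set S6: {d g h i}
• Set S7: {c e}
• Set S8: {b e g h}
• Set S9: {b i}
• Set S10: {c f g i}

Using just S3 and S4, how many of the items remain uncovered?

3

Union of S3, S4 = {a, b, e, g, h, i}.
Not covered: c, d, f — 3 items.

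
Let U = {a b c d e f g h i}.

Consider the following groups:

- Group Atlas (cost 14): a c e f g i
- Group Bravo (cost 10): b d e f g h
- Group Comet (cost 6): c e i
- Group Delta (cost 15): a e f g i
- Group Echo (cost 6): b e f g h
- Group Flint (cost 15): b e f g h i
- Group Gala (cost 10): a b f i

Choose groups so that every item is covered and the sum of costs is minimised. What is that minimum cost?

Atlas, Bravo together cover every item (Atlas ∪ Bravo = {a, b, c, d, e, f, g, h, i}); total cost 14 + 10 = 24.
The greedy pick Echo, Comet, Bravo, Gala costs 32; no covering selection beats 24.

24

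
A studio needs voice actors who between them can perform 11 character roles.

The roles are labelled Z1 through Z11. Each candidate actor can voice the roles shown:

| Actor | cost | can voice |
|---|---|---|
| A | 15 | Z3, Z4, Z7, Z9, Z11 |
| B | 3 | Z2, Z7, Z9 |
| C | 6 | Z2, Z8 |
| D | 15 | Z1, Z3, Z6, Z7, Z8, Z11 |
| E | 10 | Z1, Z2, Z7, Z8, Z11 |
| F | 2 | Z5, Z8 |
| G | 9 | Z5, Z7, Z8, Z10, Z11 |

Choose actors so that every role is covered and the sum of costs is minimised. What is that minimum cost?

42

A, B, D, G together cover every role (A ∪ B ∪ D ∪ G = {Z1, Z2, Z3, Z4, Z5, Z6, Z7, Z8, Z9, Z10, Z11}); total cost 15 + 3 + 15 + 9 = 42.
The greedy pick B, F, D, G, A costs 44; no covering selection beats 42.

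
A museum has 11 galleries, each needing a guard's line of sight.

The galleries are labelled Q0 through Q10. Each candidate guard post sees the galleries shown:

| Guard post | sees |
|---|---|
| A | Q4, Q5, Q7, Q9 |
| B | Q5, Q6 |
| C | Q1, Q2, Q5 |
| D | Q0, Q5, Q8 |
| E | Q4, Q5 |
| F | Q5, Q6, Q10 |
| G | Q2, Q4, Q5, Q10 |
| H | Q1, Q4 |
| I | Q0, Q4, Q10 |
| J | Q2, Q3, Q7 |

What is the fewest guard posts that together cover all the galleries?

5

A and C and D and F and J together: A ∪ C ∪ D ∪ F ∪ J = {Q0, Q1, Q2, Q3, Q4, Q5, Q6, Q7, Q8, Q9, Q10} — every gallery is covered.
Only A contains Q9, so A is forced; the remaining 7 galleries need at least 4 more guard posts (each remaining guard post adds at most 2) — so at least 5 guard posts are needed, and 5 is optimal.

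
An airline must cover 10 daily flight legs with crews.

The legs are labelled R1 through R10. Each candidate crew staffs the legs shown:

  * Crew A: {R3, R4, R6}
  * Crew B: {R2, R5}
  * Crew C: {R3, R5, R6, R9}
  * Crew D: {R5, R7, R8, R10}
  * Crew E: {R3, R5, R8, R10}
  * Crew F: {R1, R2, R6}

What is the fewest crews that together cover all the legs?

4

A and C and D and F together: A ∪ C ∪ D ∪ F = {R1, R2, R3, R4, R5, R6, R7, R8, R9, R10} — every leg is covered.
No 3 of the 6 crews cover everything (all 20 combinations miss at least one leg), so 4 is optimal.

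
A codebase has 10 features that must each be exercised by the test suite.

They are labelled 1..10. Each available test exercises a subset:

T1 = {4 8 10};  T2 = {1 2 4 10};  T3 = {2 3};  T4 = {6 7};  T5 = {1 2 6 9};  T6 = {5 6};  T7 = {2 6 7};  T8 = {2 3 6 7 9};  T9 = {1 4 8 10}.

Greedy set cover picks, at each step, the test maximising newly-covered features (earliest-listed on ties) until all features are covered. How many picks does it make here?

3

Greedy: pick T8 (covers 5 new) → pick T9 (covers 4 new) → pick T6 (covers 1 new). Total picks: 3.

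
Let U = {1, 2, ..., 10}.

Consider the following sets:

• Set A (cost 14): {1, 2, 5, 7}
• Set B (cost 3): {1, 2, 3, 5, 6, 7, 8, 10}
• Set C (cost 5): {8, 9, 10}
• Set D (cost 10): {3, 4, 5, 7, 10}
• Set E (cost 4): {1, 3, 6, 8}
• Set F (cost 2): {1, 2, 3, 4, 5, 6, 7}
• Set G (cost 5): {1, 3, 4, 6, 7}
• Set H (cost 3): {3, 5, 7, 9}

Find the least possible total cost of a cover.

C, F together cover every item (C ∪ F = {1, 2, 3, 4, 5, 6, 7, 8, 9, 10}); total cost 5 + 2 = 7.
The greedy pick F, B, H costs 8; no covering selection beats 7.

7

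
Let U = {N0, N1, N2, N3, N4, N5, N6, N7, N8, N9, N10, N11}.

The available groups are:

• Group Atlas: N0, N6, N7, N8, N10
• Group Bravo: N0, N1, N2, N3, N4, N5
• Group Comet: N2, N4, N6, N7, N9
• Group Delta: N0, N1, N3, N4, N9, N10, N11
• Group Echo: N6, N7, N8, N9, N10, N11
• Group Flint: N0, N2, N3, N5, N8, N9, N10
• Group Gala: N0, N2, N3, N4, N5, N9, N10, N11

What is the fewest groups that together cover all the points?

Bravo and Echo cover everything between them: the union {N0, N1, N2, N3, N4, N5, N6, N7, N8, N9, N10, N11} is all of U.
No single group has all 12 points (the largest, Gala, has 8), so 2 is optimal.

2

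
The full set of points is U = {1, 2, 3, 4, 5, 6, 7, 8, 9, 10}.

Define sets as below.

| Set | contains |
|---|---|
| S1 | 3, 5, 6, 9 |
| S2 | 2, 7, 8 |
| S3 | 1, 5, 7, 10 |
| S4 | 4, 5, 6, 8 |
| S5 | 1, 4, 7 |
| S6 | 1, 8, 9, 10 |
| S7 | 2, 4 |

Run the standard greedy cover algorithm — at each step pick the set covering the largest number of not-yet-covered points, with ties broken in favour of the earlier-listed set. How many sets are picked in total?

Greedy: pick S1 (covers 4 new) → pick S2 (covers 3 new) → pick S3 (covers 2 new) → pick S4 (covers 1 new). Total picks: 4.

4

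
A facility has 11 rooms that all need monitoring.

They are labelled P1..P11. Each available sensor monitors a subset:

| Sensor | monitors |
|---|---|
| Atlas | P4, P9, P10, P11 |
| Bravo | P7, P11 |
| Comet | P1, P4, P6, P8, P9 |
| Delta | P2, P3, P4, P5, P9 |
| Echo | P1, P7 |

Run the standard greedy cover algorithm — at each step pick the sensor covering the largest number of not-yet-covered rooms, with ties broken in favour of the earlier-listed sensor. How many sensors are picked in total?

4

Greedy: pick Comet (covers 5 new) → pick Delta (covers 3 new) → pick Atlas (covers 2 new) → pick Bravo (covers 1 new). Total picks: 4.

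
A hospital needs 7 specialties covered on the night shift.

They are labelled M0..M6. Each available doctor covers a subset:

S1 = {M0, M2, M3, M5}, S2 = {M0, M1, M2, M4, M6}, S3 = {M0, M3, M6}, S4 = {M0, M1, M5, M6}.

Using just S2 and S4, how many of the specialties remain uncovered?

1

Union of S2, S4 = {M0, M1, M2, M4, M5, M6}.
Not covered: M3 — 1 specialty.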